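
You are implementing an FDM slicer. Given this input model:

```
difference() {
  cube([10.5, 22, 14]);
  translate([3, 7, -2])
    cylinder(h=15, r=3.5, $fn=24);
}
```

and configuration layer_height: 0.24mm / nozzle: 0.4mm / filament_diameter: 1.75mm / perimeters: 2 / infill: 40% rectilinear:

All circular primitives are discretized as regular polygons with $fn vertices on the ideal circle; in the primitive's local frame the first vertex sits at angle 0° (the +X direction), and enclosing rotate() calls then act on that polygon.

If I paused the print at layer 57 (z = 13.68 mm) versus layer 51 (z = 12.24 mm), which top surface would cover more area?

Layer 57 (z = 13.68): the cube (footprint 10.5×22) is included at this height (area 231.00 mm²); the cylinder at (3, 7) is not intersected at this z (z outside [-2, 13]); After the difference (first − rest): none of the subtracted shapes is present at this height, so the 10.5×22 cube is unchanged — area = 231.00 mm². So its area = 231.00 mm². Layer 51 (z = 12.24): the cube is present — its section is the full 10.5×22 rectangle (area 231.00 mm²); the r=3.5 cylinder at (3, 7) contributes a regular 24-gon of circumradius 3.5 (area = (24/2)·3.500²·sin(360°/24) = 38.05 mm²); After the difference (first − rest): starting from the 10.5×22 cube (231.00 mm²), the r=3.5 cylinder at (3, 7) partially overlaps it — only the 36.90 mm² overlap (of its 38.05 mm²) is removed, clipping the outline — area = 194.10 mm². So its area = 194.10 mm². Layer 57 is larger (231.00 vs 194.10 mm²).

layer 57 (z = 13.68 mm)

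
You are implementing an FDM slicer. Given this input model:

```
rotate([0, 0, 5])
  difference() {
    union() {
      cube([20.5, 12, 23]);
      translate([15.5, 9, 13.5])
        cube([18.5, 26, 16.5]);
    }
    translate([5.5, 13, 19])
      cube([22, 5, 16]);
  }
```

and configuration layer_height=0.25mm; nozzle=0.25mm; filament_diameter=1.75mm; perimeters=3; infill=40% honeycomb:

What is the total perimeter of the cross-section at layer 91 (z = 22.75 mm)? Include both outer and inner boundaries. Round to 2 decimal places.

At z = 22.75 mm: the cube (footprint 20.5×12) is included at this height (perimeter 65.00 mm); the 18.5×26 cube at (15.5, 9) contributes its full rectangle (perimeter 89.00 mm); Taking the union: the regions partially overlap (shared area 15.00 mm²), so the edge portions inside another operand are dropped and the merged outline is re-measured after clipping — boundary = 138.00 mm; the cube at (5.5, 13) is present — its section is the full 22×5 rectangle (perimeter 54.00 mm); After the difference (first − rest): starting from that combined region, the 22×5 cube at (5.5, 13) partially overlaps it — only the 60.00 mm² overlap (of its 110.00 mm²) is removed, clipping the outline — boundary = 162.00 mm; (whole slice rotated 5° about Z — lengths, areas and connectivity unchanged). Overall, the cross-section is a single solid region. Total boundary length (outer) = 162.00 mm.

162.00 mm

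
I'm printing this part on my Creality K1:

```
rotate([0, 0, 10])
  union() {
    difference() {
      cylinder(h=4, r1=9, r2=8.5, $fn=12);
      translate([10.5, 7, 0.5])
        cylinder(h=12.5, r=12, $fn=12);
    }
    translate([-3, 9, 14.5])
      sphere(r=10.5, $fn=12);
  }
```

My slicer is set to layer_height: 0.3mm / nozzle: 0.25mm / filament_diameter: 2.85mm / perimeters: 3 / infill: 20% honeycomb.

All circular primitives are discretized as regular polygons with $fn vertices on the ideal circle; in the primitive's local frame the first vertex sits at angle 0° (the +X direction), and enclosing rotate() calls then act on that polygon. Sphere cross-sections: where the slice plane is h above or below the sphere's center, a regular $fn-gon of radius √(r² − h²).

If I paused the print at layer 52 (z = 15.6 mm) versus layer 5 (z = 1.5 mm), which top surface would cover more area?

Layer 52 (z = 15.6): the cone is not intersected at this z (z outside [0, 4]); the cylinder at (10.5, 7) is not intersected at this z (z outside [0.5, 13]); Taking the first minus the rest: the first operand is absent here, so nothing remains; the sphere at (-3, 9): section is a regular 12-gon, circumradius = √(r²−h²) = √(10.5²−1.1²) = 10.442 (area = (12/2)·10.442²·sin(360°/12) = 327.12 mm²); Taking the union: only the r=10.5 sphere at (-3, 9) is present, so the union is just that shape — area = 327.12 mm²; (whole slice rotated 10° about Z — lengths, areas and connectivity unchanged). So its area = 327.12 mm². Layer 5 (z = 1.5): the cone (r1=9→r2=8.5) has section circumradius 8.812 here — a regular 12-gon (area = (12/2)·8.812²·sin(360°/12) = 232.98 mm²); the r=12 cylinder at (10.5, 7) gives a regular 12-gon of circumradius 12 (constant along its height) (area = (12/2)·12.000²·sin(360°/12) = 432.00 mm²); After the difference (first − rest): starting from the cone (232.98 mm²), the r=12 cylinder at (10.5, 7) partially overlaps it — only the 84.23 mm² overlap (of its 432.00 mm²) is removed, clipping the outline — area = 148.75 mm²; the sphere at (-3, 9) is absent (|z−center|=13.000 > r=10.5); Merging all regions: only that combined region is present, so the union is just that shape — area = 148.75 mm²; (whole slice rotated 10° about Z — lengths, areas and connectivity unchanged). So its area = 148.75 mm². Layer 52 is larger (327.12 vs 148.75 mm²).

layer 52 (z = 15.6 mm)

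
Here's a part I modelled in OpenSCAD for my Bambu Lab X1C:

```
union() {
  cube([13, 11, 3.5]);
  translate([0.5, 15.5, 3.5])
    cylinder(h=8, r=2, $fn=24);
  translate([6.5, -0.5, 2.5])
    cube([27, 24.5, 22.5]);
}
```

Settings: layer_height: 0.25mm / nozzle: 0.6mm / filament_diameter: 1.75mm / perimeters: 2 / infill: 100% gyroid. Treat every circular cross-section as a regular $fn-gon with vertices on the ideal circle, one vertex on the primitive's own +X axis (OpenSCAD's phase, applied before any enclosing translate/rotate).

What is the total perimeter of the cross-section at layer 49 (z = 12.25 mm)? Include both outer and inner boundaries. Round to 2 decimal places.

At z = 12.25 mm: the cube is not intersected at this z (z outside [0, 3.5]); the cylinder at (0.5, 15.5) does not reach this height (z outside [3.5, 11.5]); the 27×24.5 cube at (6.5, -0.5) contributes its full rectangle (perimeter 103.00 mm); Merging all regions: only the 27×24.5 cube at (6.5, -0.5) is present, so the union is just that shape — boundary = 103.00 mm. Overall, the cross-section is a single solid region. Total boundary length (outer) = 103.00 mm.

103.00 mm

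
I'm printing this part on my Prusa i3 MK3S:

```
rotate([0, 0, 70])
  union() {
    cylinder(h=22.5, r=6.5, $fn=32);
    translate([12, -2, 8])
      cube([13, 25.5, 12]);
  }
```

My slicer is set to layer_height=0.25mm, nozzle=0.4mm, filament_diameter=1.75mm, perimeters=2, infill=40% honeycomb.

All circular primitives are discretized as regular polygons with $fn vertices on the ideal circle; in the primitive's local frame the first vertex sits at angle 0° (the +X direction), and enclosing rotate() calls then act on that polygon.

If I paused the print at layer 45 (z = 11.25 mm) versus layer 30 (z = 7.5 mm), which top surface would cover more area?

Layer 45 (z = 11.25): the r=6.5 cylinder contributes a regular 32-gon of circumradius 6.5 (area = (32/2)·6.500²·sin(360°/32) = 131.88 mm²); the cube at (12, -2) is present — its section is the full 13×25.5 rectangle (area 331.50 mm²); Combining (union): the 2 present regions are separate (no shared area or edge), so areas and boundary lengths simply add and each stays a separate island — area = 463.38 mm²; (rotated 70° about Z; rotation is an isometry so areas/perimeters/island counts are preserved). So its area = 463.38 mm². Layer 30 (z = 7.5): the r=6.5 cylinder contributes a regular 32-gon of circumradius 6.5 (area = (32/2)·6.500²·sin(360°/32) = 131.88 mm²); the cube at (12, -2) is not intersected at this z (z outside [8, 20]); Combining (union): only the r=6.5 cylinder is present, so the union is just that shape — area = 131.88 mm²; (whole slice rotated 70° about Z — lengths, areas and connectivity unchanged). So its area = 131.88 mm². Layer 45 is larger (463.38 vs 131.88 mm²).

layer 45 (z = 11.25 mm)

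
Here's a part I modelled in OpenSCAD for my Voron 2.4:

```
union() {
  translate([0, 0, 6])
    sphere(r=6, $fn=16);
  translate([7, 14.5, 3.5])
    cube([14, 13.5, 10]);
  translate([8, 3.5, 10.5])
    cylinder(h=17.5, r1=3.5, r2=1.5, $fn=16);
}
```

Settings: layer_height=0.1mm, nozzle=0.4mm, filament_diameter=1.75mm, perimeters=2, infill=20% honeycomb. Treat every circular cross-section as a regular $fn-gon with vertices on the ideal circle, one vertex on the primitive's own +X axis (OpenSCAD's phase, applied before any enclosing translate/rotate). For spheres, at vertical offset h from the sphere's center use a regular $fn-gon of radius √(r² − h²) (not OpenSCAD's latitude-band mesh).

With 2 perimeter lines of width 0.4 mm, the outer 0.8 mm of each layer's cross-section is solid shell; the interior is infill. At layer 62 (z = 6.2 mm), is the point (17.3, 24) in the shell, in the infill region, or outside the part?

infill

At z = 6.2 mm: the r=6 sphere slices to a regular 16-gon of circumradius 5.997 (√(r²−h²) with h=0.2 from center); the cube at (7, 14.5) (footprint 14×13.5) is included at this height; the cone at (8, 3.5) is absent (z outside [10.5, 28]); Taking the union: the 2 present regions are separate (no shared area or edge), so areas and boundary lengths simply add and each stays a separate island — 2 connected regions. Overall, the cross-section has 2 separate islands. The nearest boundary edge runs (21.00, 28.00)→(21.00, 14.50); distance from the point to it = 3.70 mm. (Shell/infill is judged within the island containing the point — the largest one.) The point is inside the cross-section and 3.70 mm from the nearest boundary — more than the 0.8 mm shell width (2 × 0.4), so it's in the infill interior.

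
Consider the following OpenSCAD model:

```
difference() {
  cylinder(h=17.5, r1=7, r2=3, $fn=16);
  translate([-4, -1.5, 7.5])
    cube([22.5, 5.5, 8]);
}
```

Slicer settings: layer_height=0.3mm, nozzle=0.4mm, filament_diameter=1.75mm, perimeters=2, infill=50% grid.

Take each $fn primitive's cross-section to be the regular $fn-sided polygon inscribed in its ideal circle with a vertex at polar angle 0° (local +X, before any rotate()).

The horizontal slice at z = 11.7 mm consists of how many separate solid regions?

At z = 11.7 mm: the cone: at t=0.669 of its height the radius interpolates to r₁+(r₂−r₁)t = 4.326, giving a regular 16-gon of that circumradius; the cube at (-4, -1.5) is present — its section is the full 22.5×5.5 rectangle; Taking the first minus the rest: starting from the cone, the 22.5×5.5 cube at (-4, -1.5) partially overlaps it — only the 40.11 mm² overlap (of its 123.75 mm²) is removed, clipping the outline — 2 connected regions. The result has 2 disconnected regions.

2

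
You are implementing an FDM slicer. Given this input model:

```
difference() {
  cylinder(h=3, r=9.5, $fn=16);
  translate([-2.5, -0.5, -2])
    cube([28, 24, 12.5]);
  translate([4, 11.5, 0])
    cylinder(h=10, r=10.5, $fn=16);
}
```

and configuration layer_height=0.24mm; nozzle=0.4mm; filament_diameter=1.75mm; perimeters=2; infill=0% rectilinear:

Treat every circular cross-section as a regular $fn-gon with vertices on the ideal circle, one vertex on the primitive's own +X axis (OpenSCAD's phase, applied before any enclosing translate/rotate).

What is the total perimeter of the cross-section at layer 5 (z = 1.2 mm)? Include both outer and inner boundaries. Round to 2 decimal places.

58.82 mm

At z = 1.2 mm: the cylinder: section is a regular 16-gon, circumradius r=9.5 (perimeter = 2·16·9.500·sin(180°/16) = 59.31 mm); the cube at (-2.5, -0.5) is present — its section is the full 28×24 rectangle (perimeter 104.00 mm); the cylinder at (4, 11.5): section is a regular 16-gon, circumradius r=10.5 (perimeter = 2·16·10.500·sin(180°/16) = 65.55 mm); Subtracting the remaining from the first: starting from the r=9.5 cylinder, the 28×24 cube at (-2.5, -0.5) partially overlaps it — only the 98.18 mm² overlap (of its 672.00 mm²) is removed, clipping the outline; the r=10.5 cylinder at (4, 11.5) partially overlaps it — only the 10.16 mm² overlap (of its 337.53 mm²) is removed, clipping the outline — boundary = 58.82 mm. Overall, the cross-section is a single solid region. Total boundary length (outer) = 58.82 mm.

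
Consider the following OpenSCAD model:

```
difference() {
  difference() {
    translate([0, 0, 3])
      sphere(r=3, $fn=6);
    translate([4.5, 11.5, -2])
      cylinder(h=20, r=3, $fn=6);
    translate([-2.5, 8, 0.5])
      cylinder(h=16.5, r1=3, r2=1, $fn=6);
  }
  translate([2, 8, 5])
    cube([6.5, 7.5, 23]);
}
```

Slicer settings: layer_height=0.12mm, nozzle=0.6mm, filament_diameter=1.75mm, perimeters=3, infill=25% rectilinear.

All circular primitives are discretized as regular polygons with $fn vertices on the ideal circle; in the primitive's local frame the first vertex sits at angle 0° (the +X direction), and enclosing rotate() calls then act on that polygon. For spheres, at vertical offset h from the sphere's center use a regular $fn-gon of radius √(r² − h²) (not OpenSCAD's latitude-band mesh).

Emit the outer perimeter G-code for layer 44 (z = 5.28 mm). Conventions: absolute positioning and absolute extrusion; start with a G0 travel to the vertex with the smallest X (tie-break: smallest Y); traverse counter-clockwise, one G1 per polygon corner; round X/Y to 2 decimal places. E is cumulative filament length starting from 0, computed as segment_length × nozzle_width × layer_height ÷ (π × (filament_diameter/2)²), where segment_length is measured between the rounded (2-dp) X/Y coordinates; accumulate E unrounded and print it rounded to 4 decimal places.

At z = 5.28 mm: the sphere: section is a regular 6-gon, circumradius = √(r²−h²) = √(3²−2.28²) = 1.950; the r=3 cylinder at (4.5, 11.5) gives a regular 6-gon of circumradius 3 (constant along its height); the cone at (-2.5, 8): at t=0.290 of its height the radius interpolates to r₁+(r₂−r₁)t = 2.421, giving a regular 6-gon of that circumradius; After the difference (first − rest): starting from the r=3 sphere, the r=3 cylinder at (4.5, 11.5) misses the remaining region (no effect); the cone at (-2.5, 8) misses the remaining region (no effect) — 1 connected region; the cube at (2, 8) is present — its section is the full 6.5×7.5 rectangle; After the difference (first − rest): starting from that combined region, the 6.5×7.5 cube at (2, 8) misses the remaining region (no effect) — 1 connected region. The outline is a single polygon with 6 vertices. Extrusion per mm of travel: 0.6 × 0.12 / (π × 0.875²) = 0.029934. Accumulating E over each segment gives final E = 0.3501.

G0 X-1.95 Y0.00 Z5.28
G1 X-0.97 Y-1.69 E0.0585
G1 X0.97 Y-1.69 E0.1166
G1 X1.95 Y0.00 E0.1750
G1 X0.97 Y1.69 E0.2335
G1 X-0.97 Y1.69 E0.2916
G1 X-1.95 Y0.00 E0.3501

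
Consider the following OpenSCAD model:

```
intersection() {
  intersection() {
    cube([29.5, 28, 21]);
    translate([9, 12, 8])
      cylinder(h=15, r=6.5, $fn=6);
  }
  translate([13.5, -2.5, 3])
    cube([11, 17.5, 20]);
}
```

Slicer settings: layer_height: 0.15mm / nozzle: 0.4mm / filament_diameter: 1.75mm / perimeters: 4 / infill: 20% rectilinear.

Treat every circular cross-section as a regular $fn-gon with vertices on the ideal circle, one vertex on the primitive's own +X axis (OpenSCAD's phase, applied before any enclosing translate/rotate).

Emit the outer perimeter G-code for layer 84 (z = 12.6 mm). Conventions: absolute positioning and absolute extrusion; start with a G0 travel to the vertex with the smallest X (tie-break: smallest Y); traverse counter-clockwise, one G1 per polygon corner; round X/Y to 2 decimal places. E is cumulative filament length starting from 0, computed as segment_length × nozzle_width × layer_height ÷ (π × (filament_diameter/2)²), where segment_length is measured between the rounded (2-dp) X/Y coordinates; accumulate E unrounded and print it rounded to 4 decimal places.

At z = 12.6 mm: the cube (footprint 29.5×28) is included at this height; the cylinder at (9, 12): section is a regular 6-gon, circumradius r=6.5; Taking the intersection: the r=6.5 cylinder at (9, 12) lies inside the 29.5×28 cube, so the common part is the r=6.5 cylinder at (9, 12) itself — 1 connected region; the 11×17.5 cube at (13.5, -2.5) contributes its full rectangle; Taking the intersection: the 11×17.5 cube at (13.5, -2.5) partially overlaps the result so far; clipping to the common part keeps 6.87 mm² — 1 connected region. The outline is a single polygon with 4 vertices. Extrusion per mm of travel: 0.4 × 0.15 / (π × 0.875²) = 0.024945. Accumulating E over each segment gives final E = 0.3540.

G0 X13.50 Y8.54 Z12.60
G1 X15.50 Y12.00 E0.0997
G1 X13.77 Y15.00 E0.1861
G1 X13.50 Y15.00 E0.1928
G1 X13.50 Y8.54 E0.3540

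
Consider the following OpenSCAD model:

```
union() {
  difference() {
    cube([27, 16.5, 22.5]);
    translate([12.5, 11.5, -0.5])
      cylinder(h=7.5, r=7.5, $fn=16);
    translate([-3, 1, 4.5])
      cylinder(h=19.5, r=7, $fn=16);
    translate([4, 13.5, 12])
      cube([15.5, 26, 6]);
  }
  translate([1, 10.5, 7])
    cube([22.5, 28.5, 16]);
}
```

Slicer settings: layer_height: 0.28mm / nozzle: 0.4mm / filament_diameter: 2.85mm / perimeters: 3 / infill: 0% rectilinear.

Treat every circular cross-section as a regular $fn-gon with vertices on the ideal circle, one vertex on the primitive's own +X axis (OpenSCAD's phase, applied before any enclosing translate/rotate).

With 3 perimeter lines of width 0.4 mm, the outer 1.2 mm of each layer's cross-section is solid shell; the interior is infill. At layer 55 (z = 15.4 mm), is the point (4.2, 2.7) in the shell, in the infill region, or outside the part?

At z = 15.4 mm: the cube is present — its section is the full 27×16.5 rectangle; the cylinder at (12.5, 11.5) is absent (z outside [-0.5, 7]); the r=7 cylinder at (-3, 1) contributes a regular 16-gon of circumradius 7; the cube at (4, 13.5) (footprint 15.5×26) is included at this height; Subtracting the remaining from the first: starting from the 27×16.5 cube, the r=7 cylinder at (-3, 1) partially overlaps it — only the 21.32 mm² overlap (of its 150.01 mm²) is removed, clipping the outline; the 15.5×26 cube at (4, 13.5) partially overlaps it — only the 46.50 mm² overlap (of its 403.00 mm²) is removed, clipping the outline — 1 connected region; the 22.5×28.5 cube at (1, 10.5) contributes its full rectangle; Merging all regions: the regions partially overlap (shared area 88.50 mm²), so overlapping operands fuse into one piece — 1 connected region. Overall, the cross-section is a single solid region. The nearest boundary edge runs (4.00, 1.00)→(3.47, 3.68); distance from the point to it = 0.53 mm. The point is inside the cross-section, 0.53 mm from the nearest boundary — within the 1.2 mm shell band (3 × 0.4).

shell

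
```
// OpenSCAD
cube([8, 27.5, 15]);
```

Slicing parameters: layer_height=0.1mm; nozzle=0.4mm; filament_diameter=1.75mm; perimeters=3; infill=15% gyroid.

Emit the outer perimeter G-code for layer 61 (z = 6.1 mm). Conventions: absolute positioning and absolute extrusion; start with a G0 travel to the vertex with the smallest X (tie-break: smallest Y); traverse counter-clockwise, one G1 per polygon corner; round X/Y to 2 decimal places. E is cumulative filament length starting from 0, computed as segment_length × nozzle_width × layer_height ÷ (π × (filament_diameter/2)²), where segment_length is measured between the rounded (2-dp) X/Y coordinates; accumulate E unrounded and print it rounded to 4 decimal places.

At z = 6.1 mm: the 8×27.5 cube contributes its full rectangle. The outline is a single polygon with 4 vertices. Extrusion per mm of travel: 0.4 × 0.1 / (π × 0.875²) = 0.016630. Accumulating E over each segment gives final E = 1.1807.

G0 X0.00 Y0.00 Z6.10
G1 X8.00 Y0.00 E0.1330
G1 X8.00 Y27.50 E0.5904
G1 X0.00 Y27.50 E0.7234
G1 X0.00 Y0.00 E1.1807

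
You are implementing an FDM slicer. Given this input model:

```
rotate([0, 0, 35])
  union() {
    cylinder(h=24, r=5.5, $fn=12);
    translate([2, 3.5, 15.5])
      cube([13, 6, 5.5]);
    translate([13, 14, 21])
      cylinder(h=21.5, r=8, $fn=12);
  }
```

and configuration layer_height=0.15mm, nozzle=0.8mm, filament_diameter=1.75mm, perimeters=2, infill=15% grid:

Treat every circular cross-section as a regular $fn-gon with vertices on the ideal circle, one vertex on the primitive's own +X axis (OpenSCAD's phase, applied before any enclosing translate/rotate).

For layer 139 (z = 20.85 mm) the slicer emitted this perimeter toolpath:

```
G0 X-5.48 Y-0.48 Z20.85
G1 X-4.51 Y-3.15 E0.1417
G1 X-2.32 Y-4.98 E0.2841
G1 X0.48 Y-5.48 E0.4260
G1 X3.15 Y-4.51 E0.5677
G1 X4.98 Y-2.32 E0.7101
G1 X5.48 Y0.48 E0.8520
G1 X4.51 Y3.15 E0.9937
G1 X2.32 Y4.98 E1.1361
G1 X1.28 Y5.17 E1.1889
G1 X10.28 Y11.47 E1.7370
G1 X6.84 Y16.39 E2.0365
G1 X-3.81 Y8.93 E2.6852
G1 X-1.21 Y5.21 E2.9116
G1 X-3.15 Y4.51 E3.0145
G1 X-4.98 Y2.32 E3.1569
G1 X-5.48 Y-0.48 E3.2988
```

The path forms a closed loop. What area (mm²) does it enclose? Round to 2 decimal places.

Apply the shoelace formula to the sequence of (X, Y) vertices; enclosed area = 166.92 mm².

166.92 mm²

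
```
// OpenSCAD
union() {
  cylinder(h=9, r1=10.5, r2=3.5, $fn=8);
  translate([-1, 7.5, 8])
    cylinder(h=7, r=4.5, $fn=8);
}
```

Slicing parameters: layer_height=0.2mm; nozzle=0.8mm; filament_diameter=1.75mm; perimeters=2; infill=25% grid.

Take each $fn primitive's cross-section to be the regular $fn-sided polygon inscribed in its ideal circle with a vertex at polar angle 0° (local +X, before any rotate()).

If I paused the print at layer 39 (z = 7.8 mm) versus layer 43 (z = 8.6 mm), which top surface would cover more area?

layer 43 (z = 8.6 mm)

Layer 39 (z = 7.8): the cone contributes a regular 8-gon of circumradius 4.433 (interpolated between r1=10.5 and r2=3.5 at t=0.867) (area = (8/2)·4.433²·sin(360°/8) = 55.59 mm²); the cylinder at (-1, 7.5) is not intersected at this z (z outside [8, 15]); Merging all regions: only the cone is present, so the union is just that shape — area = 55.59 mm². So its area = 55.59 mm². Layer 43 (z = 8.6): the cone: at t=0.956 of its height the radius interpolates to r₁+(r₂−r₁)t = 3.811, giving a regular 8-gon of that circumradius (area = (8/2)·3.811²·sin(360°/8) = 41.08 mm²); the r=4.5 cylinder at (-1, 7.5) contributes a regular 8-gon of circumradius 4.5 (area = (8/2)·4.500²·sin(360°/8) = 57.28 mm²); Merging all regions: the regions partially overlap — summed areas 98.36 mm² minus the doubly-counted overlap 0.59 mm² gives 97.77 mm² — area = 97.77 mm². So its area = 97.77 mm². Layer 43 is larger (97.77 vs 55.59 mm²).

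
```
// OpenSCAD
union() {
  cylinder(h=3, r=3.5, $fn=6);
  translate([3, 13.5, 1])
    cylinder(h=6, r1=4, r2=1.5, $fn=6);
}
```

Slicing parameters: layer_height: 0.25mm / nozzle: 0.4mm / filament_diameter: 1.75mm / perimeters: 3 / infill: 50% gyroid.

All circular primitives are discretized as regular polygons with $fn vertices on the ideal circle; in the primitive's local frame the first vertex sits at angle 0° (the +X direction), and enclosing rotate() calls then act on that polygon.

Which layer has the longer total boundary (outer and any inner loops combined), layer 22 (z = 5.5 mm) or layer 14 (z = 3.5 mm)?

Layer 22 (z = 5.5): the cylinder is not intersected at this z (z outside [0, 3]); the cone at (3, 13.5): at t=0.750 of its height the radius interpolates to r₁+(r₂−r₁)t = 2.125, giving a regular 6-gon of that circumradius (perimeter = 2·6·2.125·sin(180°/6) = 12.75 mm); Taking the union: only the cone at (3, 13.5) is present, so the union is just that shape — boundary = 12.75 mm. So its perimeter = 12.75 mm. Layer 14 (z = 3.5): the cylinder does not reach this height (z outside [0, 3]); the cone at (3, 13.5) (r1=4→r2=1.5) has section circumradius 2.958 here — a regular 6-gon (perimeter = 2·6·2.958·sin(180°/6) = 17.75 mm); Merging all regions: only the cone at (3, 13.5) is present, so the union is just that shape — boundary = 17.75 mm. So its perimeter = 17.75 mm. Layer 14 is larger (17.75 vs 12.75 mm).

layer 14 (z = 3.5 mm)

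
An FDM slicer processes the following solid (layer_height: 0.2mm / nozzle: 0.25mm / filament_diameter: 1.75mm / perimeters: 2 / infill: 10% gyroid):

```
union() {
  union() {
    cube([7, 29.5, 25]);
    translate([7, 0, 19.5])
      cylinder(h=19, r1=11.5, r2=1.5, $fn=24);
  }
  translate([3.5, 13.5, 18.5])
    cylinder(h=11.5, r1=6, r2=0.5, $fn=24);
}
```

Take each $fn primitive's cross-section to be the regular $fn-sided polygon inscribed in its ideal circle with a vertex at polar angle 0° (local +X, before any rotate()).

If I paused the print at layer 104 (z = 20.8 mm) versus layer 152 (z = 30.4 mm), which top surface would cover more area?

Layer 104 (z = 20.8): the 7×29.5 cube contributes its full rectangle (area 206.50 mm²); the cone at (7, 0) contributes a regular 24-gon of circumradius 10.816 (interpolated between r1=11.5 and r2=1.5 at t=0.068) (area = (24/2)·10.816²·sin(360°/24) = 363.32 mm²); Taking the union: the regions partially overlap — summed areas 569.82 mm² minus the doubly-counted overlap 69.54 mm² gives 500.28 mm² — area = 500.28 mm²; the cone at (3.5, 13.5) (r1=6→r2=0.5) has section circumradius 4.900 here — a regular 24-gon (area = (24/2)·4.900²·sin(360°/24) = 74.57 mm²); Merging all regions: the regions partially overlap — summed areas 574.85 mm² minus the doubly-counted overlap 61.97 mm² gives 512.88 mm² — area = 512.88 mm². So its area = 512.88 mm². Layer 152 (z = 30.4): the cube is not intersected at this z (z outside [0, 25]); the cone at (7, 0) (r1=11.5→r2=1.5) has section circumradius 5.763 here — a regular 24-gon (area = (24/2)·5.763²·sin(360°/24) = 103.16 mm²); Merging all regions: only the cone at (7, 0) is present, so the union is just that shape — area = 103.16 mm²; the cone at (3.5, 13.5) is absent (z outside [18.5, 30]); Taking the union: only the result so far is present, so the union is just that shape — area = 103.16 mm². So its area = 103.16 mm². Layer 104 is larger (512.88 vs 103.16 mm²).

layer 104 (z = 20.8 mm)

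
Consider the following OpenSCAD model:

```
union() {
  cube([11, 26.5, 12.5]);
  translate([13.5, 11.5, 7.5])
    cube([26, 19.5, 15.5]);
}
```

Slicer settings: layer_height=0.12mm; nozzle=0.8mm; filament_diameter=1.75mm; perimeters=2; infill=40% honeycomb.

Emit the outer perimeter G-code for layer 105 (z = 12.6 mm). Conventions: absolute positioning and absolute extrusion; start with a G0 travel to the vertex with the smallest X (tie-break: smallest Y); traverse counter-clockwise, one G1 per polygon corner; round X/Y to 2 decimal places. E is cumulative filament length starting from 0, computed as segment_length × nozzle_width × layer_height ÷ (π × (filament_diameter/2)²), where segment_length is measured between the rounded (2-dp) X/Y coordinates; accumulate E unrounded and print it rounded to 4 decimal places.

G0 X13.50 Y11.50 Z12.60
G1 X39.50 Y11.50 E1.0377
G1 X39.50 Y31.00 E1.8160
G1 X13.50 Y31.00 E2.8537
G1 X13.50 Y11.50 E3.6320

At z = 12.6 mm: the cube is not intersected at this z (z outside [0, 12.5]); the cube at (13.5, 11.5) (footprint 26×19.5) is included at this height; Taking the union: only the 26×19.5 cube at (13.5, 11.5) is present, so the union is just that shape — 1 connected region. The outline is a single polygon with 4 vertices. Extrusion per mm of travel: 0.8 × 0.12 / (π × 0.875²) = 0.039912. Accumulating E over each segment gives final E = 3.6320.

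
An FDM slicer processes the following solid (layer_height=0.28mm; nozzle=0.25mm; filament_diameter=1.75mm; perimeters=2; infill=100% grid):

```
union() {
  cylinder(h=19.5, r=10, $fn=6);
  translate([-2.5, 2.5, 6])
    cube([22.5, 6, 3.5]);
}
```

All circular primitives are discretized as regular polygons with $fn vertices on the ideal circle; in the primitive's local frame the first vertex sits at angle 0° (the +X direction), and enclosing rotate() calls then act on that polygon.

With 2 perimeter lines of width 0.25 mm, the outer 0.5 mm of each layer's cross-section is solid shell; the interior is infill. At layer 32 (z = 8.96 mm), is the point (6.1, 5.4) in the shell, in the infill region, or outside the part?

infill

At z = 8.96 mm: the r=10 cylinder gives a regular 6-gon of circumradius 10 (constant along its height); the cube at (-2.5, 2.5) (footprint 22.5×6) is included at this height; Taking the union: the regions partially overlap (shared area 55.95 mm²), so overlapping operands fuse into one piece — 1 connected region. Overall, the cross-section is a single solid region. The nearest boundary edge runs (5.09, 8.50)→(20.00, 8.50); distance from the point to it = 3.10 mm. The point is inside the cross-section and 3.10 mm from the nearest boundary — more than the 0.5 mm shell width (2 × 0.25), so it's in the infill interior.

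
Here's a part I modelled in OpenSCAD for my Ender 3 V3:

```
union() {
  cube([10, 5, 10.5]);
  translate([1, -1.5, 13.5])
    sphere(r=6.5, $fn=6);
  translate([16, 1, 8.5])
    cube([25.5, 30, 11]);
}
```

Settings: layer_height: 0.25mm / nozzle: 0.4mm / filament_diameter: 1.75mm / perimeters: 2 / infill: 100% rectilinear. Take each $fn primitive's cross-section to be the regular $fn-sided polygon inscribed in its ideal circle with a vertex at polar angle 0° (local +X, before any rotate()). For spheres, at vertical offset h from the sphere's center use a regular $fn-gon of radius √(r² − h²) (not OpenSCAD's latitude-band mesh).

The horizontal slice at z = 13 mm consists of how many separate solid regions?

At z = 13 mm: the cube is not intersected at this z (z outside [0, 10.5]); the r=6.5 sphere at (1, -1.5) slices to a regular 6-gon of circumradius 6.481 (√(r²−h²) with h=0.5 from center); the cube at (16, 1) (footprint 25.5×30) is included at this height; Taking the union: the 2 present regions are separate (no shared area or edge), so areas and boundary lengths simply add and each stays a separate island — 2 connected regions. The result has 2 disconnected regions.

2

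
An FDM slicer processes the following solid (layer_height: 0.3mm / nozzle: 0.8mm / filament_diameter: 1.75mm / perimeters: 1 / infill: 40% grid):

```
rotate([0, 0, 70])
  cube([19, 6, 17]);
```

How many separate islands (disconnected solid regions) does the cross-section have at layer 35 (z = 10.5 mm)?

1

At z = 10.5 mm: the cube (footprint 19×6) is included at this height; (whole slice rotated 70° about Z — lengths, areas and connectivity unchanged). Overall, the cross-section is a single solid region. Island count = 1.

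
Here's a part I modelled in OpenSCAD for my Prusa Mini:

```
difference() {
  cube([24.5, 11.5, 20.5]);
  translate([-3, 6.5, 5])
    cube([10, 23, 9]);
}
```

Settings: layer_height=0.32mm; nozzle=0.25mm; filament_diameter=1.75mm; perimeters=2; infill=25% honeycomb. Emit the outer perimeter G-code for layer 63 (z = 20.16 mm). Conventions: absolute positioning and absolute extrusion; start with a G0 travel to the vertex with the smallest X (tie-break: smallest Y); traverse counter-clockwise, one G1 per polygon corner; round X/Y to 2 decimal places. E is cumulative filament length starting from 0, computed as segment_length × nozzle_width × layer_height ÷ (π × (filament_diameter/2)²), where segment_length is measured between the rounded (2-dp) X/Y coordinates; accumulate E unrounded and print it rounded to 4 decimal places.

At z = 20.16 mm: the cube (footprint 24.5×11.5) is included at this height; the cube at (-3, 6.5) is absent (z outside [5, 14]); Subtracting the remaining from the first: none of the subtracted shapes is present at this height, so the 24.5×11.5 cube is unchanged — 1 connected region. The outline is a single polygon with 4 vertices. Extrusion per mm of travel: 0.25 × 0.32 / (π × 0.875²) = 0.033260. Accumulating E over each segment gives final E = 2.3947.

G0 X0.00 Y0.00 Z20.16
G1 X24.50 Y0.00 E0.8149
G1 X24.50 Y11.50 E1.1974
G1 X0.00 Y11.50 E2.0122
G1 X0.00 Y0.00 E2.3947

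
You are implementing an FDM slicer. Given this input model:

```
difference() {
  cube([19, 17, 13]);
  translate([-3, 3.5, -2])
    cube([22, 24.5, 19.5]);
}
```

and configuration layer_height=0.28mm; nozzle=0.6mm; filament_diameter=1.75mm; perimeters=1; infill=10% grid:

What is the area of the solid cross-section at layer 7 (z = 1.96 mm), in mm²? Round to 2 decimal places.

At z = 1.96 mm: the 19×17 cube contributes its full rectangle (area 323.00 mm²); the cube at (-3, 3.5) is present — its section is the full 22×24.5 rectangle (area 539.00 mm²); Subtracting the remaining from the first: starting from the 19×17 cube (323.00 mm²), the 22×24.5 cube at (-3, 3.5) partially overlaps it — only the 256.50 mm² overlap (of its 539.00 mm²) is removed, clipping the outline — area = 66.50 mm². Overall, the cross-section is a single solid region. Net area = 66.50 mm².

66.50 mm²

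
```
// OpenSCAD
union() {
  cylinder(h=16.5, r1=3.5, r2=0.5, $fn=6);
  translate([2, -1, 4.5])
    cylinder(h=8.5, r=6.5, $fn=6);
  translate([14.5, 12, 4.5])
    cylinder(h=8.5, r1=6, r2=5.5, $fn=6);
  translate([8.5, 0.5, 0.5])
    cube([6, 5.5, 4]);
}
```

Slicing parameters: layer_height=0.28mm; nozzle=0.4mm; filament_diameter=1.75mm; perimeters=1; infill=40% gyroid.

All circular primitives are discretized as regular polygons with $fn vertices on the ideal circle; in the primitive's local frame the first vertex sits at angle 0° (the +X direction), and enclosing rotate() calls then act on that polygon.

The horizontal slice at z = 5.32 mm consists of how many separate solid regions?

2

At z = 5.32 mm: the cone (r1=3.5→r2=0.5) has section circumradius 2.533 here — a regular 6-gon; the r=6.5 cylinder at (2, -1) contributes a regular 6-gon of circumradius 6.5; the cone at (14.5, 12) (r1=6→r2=5.5) has section circumradius 5.952 here — a regular 6-gon; the cube at (8.5, 0.5) is absent (z outside [0.5, 4.5]); Taking the union: the regions partially overlap (shared area 16.67 mm²), so overlapping operands fuse into one piece — 2 connected regions. The result has 2 disconnected regions.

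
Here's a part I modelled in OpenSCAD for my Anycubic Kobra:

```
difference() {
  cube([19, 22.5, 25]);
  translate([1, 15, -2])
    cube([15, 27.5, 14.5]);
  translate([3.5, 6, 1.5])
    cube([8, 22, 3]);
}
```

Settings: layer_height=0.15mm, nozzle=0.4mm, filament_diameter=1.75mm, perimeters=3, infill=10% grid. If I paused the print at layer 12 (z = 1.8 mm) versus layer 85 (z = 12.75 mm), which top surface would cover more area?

layer 85 (z = 12.75 mm)

Layer 12 (z = 1.8): the cube (footprint 19×22.5) is included at this height (area 427.50 mm²); the cube at (1, 15) (footprint 15×27.5) is included at this height (area 412.50 mm²); the cube at (3.5, 6) is present — its section is the full 8×22 rectangle (area 176.00 mm²); After the difference (first − rest): starting from the 19×22.5 cube (427.50 mm²), the 15×27.5 cube at (1, 15) partially overlaps it — only the 112.50 mm² overlap (of its 412.50 mm²) is removed, clipping the outline; the 8×22 cube at (3.5, 6) partially overlaps it — only the 72.00 mm² overlap (of its 176.00 mm²) is removed, clipping the outline — area = 243.00 mm². So its area = 243.00 mm². Layer 85 (z = 12.75): the 19×22.5 cube contributes its full rectangle (area 427.50 mm²); the cube at (1, 15) is absent (z outside [-2, 12.5]); the cube at (3.5, 6) does not reach this height (z outside [1.5, 4.5]); Subtracting the remaining from the first: none of the subtracted shapes is present at this height, so the 19×22.5 cube is unchanged — area = 427.50 mm². So its area = 427.50 mm². Layer 85 is larger (427.50 vs 243.00 mm²).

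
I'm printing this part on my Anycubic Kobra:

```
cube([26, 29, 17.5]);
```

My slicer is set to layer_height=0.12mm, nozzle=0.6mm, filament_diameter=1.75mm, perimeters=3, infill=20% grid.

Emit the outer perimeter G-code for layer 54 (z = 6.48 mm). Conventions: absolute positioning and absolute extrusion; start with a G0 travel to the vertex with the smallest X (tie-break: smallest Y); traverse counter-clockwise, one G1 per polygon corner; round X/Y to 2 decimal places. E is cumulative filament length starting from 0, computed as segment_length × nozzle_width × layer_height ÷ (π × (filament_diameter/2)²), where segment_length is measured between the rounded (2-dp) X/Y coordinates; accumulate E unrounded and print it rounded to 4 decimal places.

G0 X0.00 Y0.00 Z6.48
G1 X26.00 Y0.00 E0.7783
G1 X26.00 Y29.00 E1.6464
G1 X0.00 Y29.00 E2.4247
G1 X0.00 Y0.00 E3.2928

At z = 6.48 mm: the cube is present — its section is the full 26×29 rectangle. The outline is a single polygon with 4 vertices. Extrusion per mm of travel: 0.6 × 0.12 / (π × 0.875²) = 0.029934. Accumulating E over each segment gives final E = 3.2928.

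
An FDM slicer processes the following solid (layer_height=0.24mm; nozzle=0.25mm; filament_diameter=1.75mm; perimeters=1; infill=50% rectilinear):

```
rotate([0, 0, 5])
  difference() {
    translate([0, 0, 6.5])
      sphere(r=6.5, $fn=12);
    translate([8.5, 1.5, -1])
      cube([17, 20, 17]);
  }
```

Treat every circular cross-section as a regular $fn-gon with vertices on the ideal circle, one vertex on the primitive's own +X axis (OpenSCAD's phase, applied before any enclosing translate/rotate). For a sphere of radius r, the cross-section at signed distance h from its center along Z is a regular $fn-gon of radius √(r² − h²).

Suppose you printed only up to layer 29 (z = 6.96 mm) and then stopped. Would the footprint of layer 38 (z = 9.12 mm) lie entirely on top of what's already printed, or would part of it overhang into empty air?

entirely on top

Compare the two slices. At z = 6.96: the sphere: section is a regular 12-gon, circumradius = √(r²−h²) = √(6.5²−0.46²) = 6.484 (area = (12/2)·6.484²·sin(360°/12) = 126.12 mm²); the cube at (8.5, 1.5) is present — its section is the full 17×20 rectangle (area 340.00 mm²); Taking the first minus the rest: starting from the r=6.5 sphere (126.12 mm²), the 17×20 cube at (8.5, 1.5) misses the remaining region (no effect) — area = 126.12 mm²; (rotated 5° about Z; rotation is an isometry so areas/perimeters/island counts are preserved). At z = 9.12: the sphere: section is a regular 12-gon, circumradius = √(r²−h²) = √(6.5²−2.62²) = 5.949 (area = (12/2)·5.949²·sin(360°/12) = 106.16 mm²); the 17×20 cube at (8.5, 1.5) contributes its full rectangle (area 340.00 mm²); Taking the first minus the rest: starting from the r=6.5 sphere (106.16 mm²), the 17×20 cube at (8.5, 1.5) misses the remaining region (no effect) — area = 106.16 mm²; (whole slice rotated 5° about Z — lengths, areas and connectivity unchanged). Checking containment: the cross-section at z = 9.12 is a subset of the cross-section at z = 6.96.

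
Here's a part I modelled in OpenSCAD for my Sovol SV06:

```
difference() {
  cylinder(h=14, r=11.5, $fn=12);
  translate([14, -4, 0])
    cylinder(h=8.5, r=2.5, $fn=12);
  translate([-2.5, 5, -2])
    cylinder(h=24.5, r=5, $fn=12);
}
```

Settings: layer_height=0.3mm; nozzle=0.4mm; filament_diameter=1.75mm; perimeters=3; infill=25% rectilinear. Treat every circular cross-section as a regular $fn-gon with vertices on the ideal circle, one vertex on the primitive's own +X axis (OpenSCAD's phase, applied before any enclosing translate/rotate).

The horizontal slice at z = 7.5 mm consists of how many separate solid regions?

At z = 7.5 mm: the r=11.5 cylinder gives a regular 12-gon of circumradius 11.5 (constant along its height); the r=2.5 cylinder at (14, -4) contributes a regular 12-gon of circumradius 2.5; the r=5 cylinder at (-2.5, 5) gives a regular 12-gon of circumradius 5 (constant along its height); Subtracting the remaining from the first: starting from the r=11.5 cylinder, the r=2.5 cylinder at (14, -4) misses the remaining region (no effect); the r=5 cylinder at (-2.5, 5) lies wholly inside it (removes its full 75.00 mm² and its 31.06 mm outline becomes a hole wall) — 1 connected region with 1 hole. The result has 1 disconnected region.

1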